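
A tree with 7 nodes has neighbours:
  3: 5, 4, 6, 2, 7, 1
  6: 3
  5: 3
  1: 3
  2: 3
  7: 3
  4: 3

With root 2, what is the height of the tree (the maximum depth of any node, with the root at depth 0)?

2

4 sits deepest: 2–3–4 — 2 edges from the root.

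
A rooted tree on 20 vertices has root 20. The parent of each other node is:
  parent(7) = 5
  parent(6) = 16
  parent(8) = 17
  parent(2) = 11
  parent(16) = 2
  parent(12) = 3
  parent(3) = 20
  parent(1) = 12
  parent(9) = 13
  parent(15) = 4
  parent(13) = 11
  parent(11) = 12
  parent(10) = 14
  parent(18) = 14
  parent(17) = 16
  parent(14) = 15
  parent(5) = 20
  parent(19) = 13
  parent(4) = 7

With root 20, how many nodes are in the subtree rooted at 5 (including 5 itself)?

7

Descendants of 5 (including itself): 5, 7, 4, 15, 14, 18, 10. That's 7.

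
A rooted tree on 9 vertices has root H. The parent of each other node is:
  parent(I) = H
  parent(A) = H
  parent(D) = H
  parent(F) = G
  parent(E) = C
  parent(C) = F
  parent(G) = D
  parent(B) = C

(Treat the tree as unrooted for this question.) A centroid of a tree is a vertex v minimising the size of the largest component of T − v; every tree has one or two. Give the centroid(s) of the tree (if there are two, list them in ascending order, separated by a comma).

G

If G is removed the pieces have sizes 4, 4, all ≤ ⌊9/2⌋ = 4.
No neighbour of G does as well, so G is the unique centroid.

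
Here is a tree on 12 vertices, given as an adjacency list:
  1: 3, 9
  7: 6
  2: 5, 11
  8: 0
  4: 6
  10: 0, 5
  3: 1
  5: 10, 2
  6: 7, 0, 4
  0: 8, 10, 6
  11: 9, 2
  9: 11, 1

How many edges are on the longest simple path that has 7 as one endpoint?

9

The node farthest from 7 is 3, via 7 – 6 – 0 – 10 – 5 – 2 – 11 – 9 – 1 – 3 — 9 edges.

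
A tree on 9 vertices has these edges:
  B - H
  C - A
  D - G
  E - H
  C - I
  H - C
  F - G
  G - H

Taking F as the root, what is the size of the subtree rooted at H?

6

H's subtree: {H, C, B, E, A, I}, size 6.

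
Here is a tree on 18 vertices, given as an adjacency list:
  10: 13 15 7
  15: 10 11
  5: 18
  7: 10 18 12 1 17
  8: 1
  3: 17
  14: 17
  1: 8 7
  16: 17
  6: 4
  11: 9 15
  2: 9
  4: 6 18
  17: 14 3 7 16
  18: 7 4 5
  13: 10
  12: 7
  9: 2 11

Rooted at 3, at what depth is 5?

4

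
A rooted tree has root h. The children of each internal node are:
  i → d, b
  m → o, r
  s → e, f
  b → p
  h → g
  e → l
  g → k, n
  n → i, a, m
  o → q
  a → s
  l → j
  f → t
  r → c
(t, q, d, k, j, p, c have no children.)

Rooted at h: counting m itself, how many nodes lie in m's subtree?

5

m's subtree: {m, o, r, q, c}, size 5.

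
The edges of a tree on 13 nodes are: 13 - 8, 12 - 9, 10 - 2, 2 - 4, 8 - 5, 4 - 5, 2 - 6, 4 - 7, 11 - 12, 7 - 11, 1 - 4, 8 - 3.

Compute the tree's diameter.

7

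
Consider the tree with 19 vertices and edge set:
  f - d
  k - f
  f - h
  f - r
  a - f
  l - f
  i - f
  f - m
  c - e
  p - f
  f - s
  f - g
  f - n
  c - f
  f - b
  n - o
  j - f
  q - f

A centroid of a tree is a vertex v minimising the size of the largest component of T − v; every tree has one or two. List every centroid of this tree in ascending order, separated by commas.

Removing f splits the tree into components of sizes 2, 2, 1, 1, 1, 1, 1, 1, 1, 1, 1, 1, 1, 1, 1, 1; the largest is 2 ≤ ⌊19/2⌋ = 9.
No neighbour of f does as well, so f is the unique centroid.

f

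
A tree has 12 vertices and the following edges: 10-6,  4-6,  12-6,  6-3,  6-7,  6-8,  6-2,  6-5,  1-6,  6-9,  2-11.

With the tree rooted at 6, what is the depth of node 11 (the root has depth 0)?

2

Path from 6 to 11: 6 → 2 → 11, which has 2 edges.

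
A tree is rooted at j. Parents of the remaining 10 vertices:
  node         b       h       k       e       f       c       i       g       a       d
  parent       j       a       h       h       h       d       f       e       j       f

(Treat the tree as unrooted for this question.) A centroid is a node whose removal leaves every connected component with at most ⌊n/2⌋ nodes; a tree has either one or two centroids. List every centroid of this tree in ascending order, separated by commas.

h

Delete h: the remaining components have sizes 4, 3, 2, 1. Max 4 ≤ 5, so h is a centroid.
No neighbour of h does as well, so h is the unique centroid.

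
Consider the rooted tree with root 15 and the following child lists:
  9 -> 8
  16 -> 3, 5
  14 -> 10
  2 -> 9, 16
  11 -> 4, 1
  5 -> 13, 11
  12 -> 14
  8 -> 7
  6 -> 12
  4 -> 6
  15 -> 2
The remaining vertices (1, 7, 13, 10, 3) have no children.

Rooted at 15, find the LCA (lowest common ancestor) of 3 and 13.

Path 3→root: 3 16 2 15; path 13→root: 13 5 16 2 15.
First common node: 16.

16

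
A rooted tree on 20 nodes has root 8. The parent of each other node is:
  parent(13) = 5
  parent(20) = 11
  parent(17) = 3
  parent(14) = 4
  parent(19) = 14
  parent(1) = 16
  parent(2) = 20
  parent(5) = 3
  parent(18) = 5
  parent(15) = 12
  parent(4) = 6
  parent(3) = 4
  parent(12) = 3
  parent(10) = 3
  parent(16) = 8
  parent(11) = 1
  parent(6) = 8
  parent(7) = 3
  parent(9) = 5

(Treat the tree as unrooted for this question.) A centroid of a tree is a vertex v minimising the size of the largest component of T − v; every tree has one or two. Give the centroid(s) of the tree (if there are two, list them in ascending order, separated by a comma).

Removing 4 splits the tree into components of sizes 10, 7, 2; the largest is 10 ≤ ⌊20/2⌋ = 10.
3 is adjacent to 4 and is also a centroid (the largest component after removing it is likewise 10).

3, 4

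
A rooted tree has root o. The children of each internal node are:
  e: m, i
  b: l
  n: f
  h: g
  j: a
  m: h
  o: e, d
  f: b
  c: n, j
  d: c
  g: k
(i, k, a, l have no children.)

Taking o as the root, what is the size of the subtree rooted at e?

The subtree rooted at e contains: e, i, m, h, g, k — 6 nodes.

6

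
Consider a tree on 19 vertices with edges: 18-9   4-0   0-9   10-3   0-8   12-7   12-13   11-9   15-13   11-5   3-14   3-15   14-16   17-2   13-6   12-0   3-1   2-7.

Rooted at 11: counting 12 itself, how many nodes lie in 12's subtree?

12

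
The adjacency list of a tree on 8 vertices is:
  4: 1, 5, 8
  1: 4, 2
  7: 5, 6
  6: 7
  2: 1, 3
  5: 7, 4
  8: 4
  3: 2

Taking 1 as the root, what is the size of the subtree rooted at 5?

3

The subtree rooted at 5 contains: 5, 7, 6 — 3 nodes.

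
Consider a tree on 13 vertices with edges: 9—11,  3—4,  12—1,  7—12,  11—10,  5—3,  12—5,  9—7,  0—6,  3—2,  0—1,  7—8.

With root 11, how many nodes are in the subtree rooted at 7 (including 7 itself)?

7's subtree: {7, 12, 8, 5, 1, 3, 0, 2, 4, 6}, size 10.

10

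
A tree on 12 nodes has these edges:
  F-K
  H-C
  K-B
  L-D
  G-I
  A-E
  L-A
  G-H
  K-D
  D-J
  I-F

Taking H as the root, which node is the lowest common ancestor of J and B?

Path J→root: J D K F I G H; path B→root: B K F I G H.
First common node: K.

K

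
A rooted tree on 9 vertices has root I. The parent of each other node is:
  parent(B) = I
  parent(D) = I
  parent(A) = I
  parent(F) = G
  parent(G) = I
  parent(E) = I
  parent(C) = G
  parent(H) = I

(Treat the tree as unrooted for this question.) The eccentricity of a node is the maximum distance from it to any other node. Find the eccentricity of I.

A farthest node from I is F (C also at distance 2).
The path I-G-F has 2 edges.

2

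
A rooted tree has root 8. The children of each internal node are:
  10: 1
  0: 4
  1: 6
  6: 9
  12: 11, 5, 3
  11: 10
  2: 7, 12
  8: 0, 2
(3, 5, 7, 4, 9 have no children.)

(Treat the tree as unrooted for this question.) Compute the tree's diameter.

9

Starting from 4, a farthest node is 9 at distance 9.
One longest path: 4 – 0 – 8 – 2 – 12 – 11 – 10 – 1 – 6 – 9.
So the diameter is 9.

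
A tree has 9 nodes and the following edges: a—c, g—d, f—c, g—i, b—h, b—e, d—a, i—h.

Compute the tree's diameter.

A longest path is f – c – a – d – g – i – h – b – e, with 8 edges.

8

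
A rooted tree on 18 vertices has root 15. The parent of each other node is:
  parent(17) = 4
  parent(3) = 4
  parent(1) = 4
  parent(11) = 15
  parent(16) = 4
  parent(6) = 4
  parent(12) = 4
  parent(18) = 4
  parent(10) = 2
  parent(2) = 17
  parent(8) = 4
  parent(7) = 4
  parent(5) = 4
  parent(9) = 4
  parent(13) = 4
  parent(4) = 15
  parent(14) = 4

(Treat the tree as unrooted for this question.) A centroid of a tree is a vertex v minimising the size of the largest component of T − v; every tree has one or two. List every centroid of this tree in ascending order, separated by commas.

If 4 is removed the pieces have sizes 3, 2, 1, 1, 1, 1, 1, 1, 1, 1, 1, 1, 1, 1, all ≤ ⌊18/2⌋ = 9.
Every other node leaves some component of size > 9, so the centroid is unique.

4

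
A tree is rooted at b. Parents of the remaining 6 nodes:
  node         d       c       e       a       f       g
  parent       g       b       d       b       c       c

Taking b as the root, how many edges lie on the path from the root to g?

2

Path from b to g: b–c–g, which has 2 edges.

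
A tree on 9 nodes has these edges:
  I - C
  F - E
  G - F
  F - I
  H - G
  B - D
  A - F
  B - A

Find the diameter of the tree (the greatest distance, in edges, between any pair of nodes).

5

A longest path is D - B - A - F - G - H, with 5 edges.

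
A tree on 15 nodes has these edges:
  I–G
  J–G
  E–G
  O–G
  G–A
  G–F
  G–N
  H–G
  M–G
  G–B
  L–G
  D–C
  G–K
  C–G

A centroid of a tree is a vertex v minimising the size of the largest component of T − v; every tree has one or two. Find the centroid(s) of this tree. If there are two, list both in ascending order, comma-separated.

G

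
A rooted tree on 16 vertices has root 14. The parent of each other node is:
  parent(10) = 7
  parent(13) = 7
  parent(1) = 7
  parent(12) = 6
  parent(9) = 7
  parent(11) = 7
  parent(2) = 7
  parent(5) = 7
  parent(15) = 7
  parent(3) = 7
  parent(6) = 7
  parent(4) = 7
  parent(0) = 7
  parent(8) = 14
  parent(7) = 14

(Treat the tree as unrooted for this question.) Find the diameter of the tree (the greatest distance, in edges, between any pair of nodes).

A longest path is 12-6-7-14-8, with 4 edges.

4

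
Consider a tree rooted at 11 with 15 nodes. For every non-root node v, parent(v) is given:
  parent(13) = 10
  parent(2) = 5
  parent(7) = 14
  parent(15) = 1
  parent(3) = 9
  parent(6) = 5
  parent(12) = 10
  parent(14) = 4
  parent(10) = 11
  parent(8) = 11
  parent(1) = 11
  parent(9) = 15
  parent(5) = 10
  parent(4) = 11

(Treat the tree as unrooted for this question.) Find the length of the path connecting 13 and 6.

3

13–10–5–6: 3 edges.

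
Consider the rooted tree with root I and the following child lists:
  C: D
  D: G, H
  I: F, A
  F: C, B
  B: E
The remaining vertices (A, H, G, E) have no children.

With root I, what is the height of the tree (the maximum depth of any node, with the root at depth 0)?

A deepest node is G, reached by I–F–C–D–G.
That path has 4 edges, so the height is 4.

4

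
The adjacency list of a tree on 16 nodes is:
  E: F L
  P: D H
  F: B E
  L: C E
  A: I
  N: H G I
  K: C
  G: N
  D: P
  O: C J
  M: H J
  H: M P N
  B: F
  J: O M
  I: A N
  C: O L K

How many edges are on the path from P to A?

4

The path is P - H - N - I - A, which has 4 edges.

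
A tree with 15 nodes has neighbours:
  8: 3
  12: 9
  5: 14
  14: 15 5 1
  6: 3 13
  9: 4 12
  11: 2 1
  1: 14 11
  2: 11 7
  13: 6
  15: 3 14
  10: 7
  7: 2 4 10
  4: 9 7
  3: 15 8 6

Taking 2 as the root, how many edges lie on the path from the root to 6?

6

Climbing from 6 to the root: 6 → 3 → 15 → 14 → 1 → 11 → 2. That's 6 steps.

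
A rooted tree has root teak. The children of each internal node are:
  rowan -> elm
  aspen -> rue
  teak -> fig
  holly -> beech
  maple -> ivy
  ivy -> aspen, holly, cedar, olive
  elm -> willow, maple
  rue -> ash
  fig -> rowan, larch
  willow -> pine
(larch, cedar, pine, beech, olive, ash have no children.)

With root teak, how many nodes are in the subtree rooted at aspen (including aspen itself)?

aspen's subtree: {aspen, rue, ash}, size 3.

3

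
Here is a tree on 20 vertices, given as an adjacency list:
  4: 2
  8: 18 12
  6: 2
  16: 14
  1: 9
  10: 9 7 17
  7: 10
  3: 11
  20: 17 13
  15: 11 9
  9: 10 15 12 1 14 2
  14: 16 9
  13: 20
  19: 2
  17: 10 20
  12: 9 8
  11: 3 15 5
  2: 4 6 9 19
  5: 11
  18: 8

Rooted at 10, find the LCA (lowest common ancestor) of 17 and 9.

10

Ancestors of 17 (toward the root): 17, 10.
Ancestors of 9: 9, 10.
The deepest node appearing in both lists is 10.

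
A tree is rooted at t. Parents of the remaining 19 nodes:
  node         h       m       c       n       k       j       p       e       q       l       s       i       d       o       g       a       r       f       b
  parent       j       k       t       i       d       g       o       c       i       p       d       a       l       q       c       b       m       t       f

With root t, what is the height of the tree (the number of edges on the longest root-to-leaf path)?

r sits deepest: t → f → b → a → i → q → o → p → l → d → k → m → r — 12 edges from the root.

12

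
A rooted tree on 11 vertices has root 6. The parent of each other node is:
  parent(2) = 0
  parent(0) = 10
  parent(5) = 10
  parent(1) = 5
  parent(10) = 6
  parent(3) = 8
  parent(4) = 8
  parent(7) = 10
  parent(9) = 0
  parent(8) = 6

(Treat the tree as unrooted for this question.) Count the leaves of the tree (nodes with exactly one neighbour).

6

The leaves are 1, 2, 3, 4, 7, 9.
That is 6 leaves.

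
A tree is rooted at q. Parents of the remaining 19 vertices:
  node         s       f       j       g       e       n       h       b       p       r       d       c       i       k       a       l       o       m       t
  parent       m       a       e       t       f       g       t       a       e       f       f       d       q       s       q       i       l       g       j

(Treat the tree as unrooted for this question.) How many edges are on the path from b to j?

Walking from b: b–a–f–e–j. Length 4.

4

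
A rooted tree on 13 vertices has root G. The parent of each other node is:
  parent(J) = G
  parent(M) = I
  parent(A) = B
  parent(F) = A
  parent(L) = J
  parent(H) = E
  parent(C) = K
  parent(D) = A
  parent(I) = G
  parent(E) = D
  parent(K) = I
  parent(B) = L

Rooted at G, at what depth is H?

Path from G to H: G – J – L – B – A – D – E – H, which has 7 edges.

7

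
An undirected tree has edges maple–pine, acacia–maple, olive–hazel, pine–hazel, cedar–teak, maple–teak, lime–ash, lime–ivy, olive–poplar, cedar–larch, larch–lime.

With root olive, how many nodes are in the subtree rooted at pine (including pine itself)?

9

Descendants of pine (including itself): pine, maple, teak, acacia, cedar, larch, lime, ivy, ash. That's 9.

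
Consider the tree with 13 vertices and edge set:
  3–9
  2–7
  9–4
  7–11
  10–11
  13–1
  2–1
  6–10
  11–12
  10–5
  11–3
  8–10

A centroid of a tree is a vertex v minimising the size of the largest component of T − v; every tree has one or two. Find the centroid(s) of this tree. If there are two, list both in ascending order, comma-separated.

Removing 11 splits the tree into components of sizes 4, 4, 3, 1; the largest is 4 ≤ ⌊13/2⌋ = 6.
No neighbour of 11 does as well, so 11 is the unique centroid.

11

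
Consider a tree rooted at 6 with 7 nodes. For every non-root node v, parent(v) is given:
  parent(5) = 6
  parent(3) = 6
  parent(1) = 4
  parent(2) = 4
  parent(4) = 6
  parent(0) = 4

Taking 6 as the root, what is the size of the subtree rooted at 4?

4

The subtree rooted at 4 contains: 4, 2, 1, 0 — 4 nodes.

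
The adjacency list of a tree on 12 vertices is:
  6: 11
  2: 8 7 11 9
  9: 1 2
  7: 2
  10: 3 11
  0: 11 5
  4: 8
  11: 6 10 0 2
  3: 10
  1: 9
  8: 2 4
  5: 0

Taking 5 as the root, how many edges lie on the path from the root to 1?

Climbing from 1 to the root: 1 – 9 – 2 – 11 – 0 – 5. That's 5 steps.

5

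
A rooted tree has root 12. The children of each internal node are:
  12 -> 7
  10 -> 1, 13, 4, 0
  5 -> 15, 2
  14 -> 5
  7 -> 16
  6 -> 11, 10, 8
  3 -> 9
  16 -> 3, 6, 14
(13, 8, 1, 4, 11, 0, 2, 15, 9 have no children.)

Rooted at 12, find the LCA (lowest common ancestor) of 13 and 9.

13's ancestor chain is 13, 10, 6, 16, 7, 12 and 9's is 9, 3, 16, 7, 12; they first meet at 16.

16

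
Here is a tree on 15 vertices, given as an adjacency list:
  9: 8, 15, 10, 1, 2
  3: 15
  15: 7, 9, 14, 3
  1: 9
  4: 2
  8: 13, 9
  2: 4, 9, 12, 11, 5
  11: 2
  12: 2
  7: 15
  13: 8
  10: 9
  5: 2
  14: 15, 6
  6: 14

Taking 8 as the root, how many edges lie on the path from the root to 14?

3

8 – 9 – 15 – 14 — 3 edges.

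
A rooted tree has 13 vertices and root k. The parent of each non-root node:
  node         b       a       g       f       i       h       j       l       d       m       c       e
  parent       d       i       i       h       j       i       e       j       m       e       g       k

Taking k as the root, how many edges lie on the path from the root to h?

k – e – j – i – h — 4 edges.

4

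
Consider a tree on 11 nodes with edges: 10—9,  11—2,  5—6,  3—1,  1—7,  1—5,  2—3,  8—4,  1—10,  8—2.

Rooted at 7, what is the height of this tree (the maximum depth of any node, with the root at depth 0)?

5

A deepest node is 4, reached by 7-1-3-2-8-4.
That path has 5 edges, so the height is 5.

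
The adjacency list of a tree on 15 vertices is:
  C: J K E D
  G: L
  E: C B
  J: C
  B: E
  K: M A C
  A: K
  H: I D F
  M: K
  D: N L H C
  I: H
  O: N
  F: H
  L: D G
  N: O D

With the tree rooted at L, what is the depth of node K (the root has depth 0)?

L – D – C – K — 3 edges.

3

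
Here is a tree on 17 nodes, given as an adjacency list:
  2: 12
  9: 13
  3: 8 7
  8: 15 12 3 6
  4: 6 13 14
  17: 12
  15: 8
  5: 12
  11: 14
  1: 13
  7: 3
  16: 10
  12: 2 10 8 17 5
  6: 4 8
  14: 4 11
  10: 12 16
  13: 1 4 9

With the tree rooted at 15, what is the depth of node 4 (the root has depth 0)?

3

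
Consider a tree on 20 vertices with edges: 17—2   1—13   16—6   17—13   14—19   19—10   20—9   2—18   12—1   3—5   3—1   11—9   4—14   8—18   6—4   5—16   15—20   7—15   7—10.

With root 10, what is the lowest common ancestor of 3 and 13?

3's ancestor chain is 3, 5, 16, 6, 4, 14, 19, 10 and 13's is 13, 1, 3, 5, 16, 6, 4, 14, 19, 10; they first meet at 3.

3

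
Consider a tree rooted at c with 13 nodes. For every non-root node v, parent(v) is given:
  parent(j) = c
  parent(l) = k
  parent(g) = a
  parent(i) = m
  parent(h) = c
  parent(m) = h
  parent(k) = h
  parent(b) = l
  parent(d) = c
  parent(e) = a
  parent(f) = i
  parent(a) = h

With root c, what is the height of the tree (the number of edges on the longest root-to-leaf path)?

4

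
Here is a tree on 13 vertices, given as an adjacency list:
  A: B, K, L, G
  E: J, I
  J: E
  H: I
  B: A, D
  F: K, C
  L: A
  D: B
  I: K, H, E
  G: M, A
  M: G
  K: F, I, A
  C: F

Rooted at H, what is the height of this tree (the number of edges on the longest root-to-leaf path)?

The longest root-to-leaf path is H – I – K – A – G – M (5 edges).

5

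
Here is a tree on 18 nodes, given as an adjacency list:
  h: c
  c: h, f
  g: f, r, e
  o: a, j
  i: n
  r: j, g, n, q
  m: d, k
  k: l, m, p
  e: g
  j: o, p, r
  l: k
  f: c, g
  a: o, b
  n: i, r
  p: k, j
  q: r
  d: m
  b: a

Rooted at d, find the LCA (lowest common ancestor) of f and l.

Path f→root: f g r j p k m d; path l→root: l k m d.
First common node: k.

k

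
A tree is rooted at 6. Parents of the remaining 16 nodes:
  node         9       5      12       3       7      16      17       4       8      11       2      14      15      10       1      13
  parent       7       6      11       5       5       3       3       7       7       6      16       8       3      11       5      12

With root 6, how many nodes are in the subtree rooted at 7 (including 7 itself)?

5

The subtree rooted at 7 contains: 7, 9, 8, 4, 14 — 5 nodes.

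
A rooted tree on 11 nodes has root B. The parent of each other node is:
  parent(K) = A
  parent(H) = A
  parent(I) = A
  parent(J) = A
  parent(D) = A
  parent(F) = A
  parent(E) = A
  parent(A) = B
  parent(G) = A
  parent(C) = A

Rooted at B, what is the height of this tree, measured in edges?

A deepest node is J, reached by B–A–J.
That path has 2 edges, so the height is 2.

2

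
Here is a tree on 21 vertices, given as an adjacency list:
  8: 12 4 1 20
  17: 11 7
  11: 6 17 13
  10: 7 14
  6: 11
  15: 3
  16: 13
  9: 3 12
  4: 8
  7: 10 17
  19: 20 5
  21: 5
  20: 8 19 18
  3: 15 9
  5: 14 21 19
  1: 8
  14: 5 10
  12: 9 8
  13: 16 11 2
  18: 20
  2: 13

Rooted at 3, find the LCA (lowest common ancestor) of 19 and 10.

19

Ancestors of 19 (toward the root): 19, 20, 8, 12, 9, 3.
Ancestors of 10: 10, 14, 5, 19, 20, 8, 12, 9, 3.
The deepest node appearing in both lists is 19.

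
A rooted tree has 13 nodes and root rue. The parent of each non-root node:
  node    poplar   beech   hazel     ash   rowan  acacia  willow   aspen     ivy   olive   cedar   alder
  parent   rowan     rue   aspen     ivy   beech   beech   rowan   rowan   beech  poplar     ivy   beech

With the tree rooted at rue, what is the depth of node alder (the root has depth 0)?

Climbing from alder to the root: alder–beech–rue. That's 2 steps.

2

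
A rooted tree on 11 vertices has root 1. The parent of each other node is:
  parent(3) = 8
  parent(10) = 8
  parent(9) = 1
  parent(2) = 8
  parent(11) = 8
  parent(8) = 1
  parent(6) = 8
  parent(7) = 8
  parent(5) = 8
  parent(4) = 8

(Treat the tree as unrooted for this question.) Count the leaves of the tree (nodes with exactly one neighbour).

The leaves are 2, 3, 4, 5, 6, 7, 9, 10, 11.
That is 9 leaves.

9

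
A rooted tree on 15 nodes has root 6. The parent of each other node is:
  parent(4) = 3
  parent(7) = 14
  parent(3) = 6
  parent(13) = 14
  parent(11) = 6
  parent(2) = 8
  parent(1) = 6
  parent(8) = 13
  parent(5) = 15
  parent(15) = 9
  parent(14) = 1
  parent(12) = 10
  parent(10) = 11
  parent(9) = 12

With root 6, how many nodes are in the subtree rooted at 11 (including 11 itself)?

The subtree rooted at 11 contains: 11, 10, 12, 9, 15, 5 — 6 nodes.

6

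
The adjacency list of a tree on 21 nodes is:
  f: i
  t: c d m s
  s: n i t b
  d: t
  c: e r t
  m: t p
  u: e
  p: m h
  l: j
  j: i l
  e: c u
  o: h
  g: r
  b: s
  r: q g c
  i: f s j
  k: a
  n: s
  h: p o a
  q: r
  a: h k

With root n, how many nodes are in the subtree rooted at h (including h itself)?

4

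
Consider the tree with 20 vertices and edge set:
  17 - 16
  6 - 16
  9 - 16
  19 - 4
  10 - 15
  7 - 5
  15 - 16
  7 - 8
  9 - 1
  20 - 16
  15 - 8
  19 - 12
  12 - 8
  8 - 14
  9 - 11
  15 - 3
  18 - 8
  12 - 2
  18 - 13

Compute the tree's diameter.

BFS from 11 reaches 4 last, at distance 7; BFS from 4 confirms no node is farther.
Path: 11 – 9 – 16 – 15 – 8 – 12 – 19 – 4.

7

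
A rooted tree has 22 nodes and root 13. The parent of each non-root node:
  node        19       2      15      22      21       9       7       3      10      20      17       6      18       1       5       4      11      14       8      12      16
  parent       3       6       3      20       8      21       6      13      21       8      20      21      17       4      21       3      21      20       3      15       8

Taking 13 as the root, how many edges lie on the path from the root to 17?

Climbing from 17 to the root: 17–20–8–3–13. That's 4 steps.

4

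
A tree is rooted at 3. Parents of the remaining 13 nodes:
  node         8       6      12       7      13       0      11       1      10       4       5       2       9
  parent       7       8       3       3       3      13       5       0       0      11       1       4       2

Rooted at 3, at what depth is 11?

Path from 3 to 11: 3–13–0–1–5–11, which has 5 edges.

5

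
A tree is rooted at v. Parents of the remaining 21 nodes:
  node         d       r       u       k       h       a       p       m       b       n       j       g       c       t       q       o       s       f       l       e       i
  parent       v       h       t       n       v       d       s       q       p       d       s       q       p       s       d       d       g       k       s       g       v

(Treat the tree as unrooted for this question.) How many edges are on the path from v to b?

6

Walking from v: v – d – q – g – s – p – b. Length 6.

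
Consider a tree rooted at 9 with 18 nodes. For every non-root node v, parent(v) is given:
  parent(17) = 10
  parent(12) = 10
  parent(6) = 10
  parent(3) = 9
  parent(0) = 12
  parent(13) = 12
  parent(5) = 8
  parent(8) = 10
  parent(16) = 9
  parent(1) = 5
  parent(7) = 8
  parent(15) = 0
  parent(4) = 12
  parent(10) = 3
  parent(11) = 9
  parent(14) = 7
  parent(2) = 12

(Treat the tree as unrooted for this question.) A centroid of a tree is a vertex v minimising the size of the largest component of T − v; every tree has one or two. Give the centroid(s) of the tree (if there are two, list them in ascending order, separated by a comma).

10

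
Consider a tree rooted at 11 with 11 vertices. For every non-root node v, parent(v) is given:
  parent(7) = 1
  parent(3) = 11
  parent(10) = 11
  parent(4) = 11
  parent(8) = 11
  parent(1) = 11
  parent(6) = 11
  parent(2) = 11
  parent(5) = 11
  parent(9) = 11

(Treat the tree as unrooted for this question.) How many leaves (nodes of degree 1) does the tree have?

9

The leaves are 2, 3, 4, 5, 6, 7, 8, 9, 10.
That is 9 leaves.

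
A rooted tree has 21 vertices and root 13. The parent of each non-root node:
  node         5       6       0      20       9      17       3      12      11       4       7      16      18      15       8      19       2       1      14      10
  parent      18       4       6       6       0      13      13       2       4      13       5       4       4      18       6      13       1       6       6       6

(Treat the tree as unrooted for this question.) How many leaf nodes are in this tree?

Exactly 13 nodes have a single neighbour: 3, 7, 8, 9, 10, 11, 12, 14, 15, 16, 17, 19, 20.

13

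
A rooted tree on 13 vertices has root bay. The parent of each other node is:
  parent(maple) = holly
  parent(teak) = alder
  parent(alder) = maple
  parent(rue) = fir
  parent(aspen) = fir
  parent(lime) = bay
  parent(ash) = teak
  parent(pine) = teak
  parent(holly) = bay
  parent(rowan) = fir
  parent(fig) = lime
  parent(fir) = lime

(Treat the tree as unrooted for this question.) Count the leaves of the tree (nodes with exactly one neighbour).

Exactly 6 nodes have a single neighbour: ash, aspen, fig, pine, rowan, rue.

6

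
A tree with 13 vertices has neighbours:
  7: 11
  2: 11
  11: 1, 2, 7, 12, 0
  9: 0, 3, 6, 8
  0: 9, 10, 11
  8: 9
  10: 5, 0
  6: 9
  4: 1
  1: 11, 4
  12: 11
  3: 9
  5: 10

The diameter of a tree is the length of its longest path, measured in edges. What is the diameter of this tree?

5

A longest path is 3 – 9 – 0 – 11 – 1 – 4, with 5 edges.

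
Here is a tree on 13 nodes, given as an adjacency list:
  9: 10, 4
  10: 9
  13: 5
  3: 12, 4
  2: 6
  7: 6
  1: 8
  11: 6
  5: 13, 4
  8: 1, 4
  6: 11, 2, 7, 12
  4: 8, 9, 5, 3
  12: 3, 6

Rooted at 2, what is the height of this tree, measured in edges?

6

The longest root-to-leaf path is 2–6–12–3–4–8–1 (6 edges).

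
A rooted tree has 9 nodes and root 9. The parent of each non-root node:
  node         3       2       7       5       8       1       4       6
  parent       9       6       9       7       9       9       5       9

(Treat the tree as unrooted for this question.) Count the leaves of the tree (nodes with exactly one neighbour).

The leaves are 1, 2, 3, 4, 8.
That is 5 leaves.

5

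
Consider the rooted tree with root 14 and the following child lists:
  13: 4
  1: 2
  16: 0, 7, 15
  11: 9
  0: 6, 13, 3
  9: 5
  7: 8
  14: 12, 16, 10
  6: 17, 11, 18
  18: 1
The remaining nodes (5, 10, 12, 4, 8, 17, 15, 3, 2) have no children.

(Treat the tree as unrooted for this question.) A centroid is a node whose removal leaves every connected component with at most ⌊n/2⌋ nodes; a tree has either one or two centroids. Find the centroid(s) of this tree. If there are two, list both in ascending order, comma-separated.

0

Delete 0: the remaining components have sizes 8, 7, 2, 1. Max 8 ≤ 9, so 0 is a centroid.
Every other node leaves some component of size > 9, so the centroid is unique.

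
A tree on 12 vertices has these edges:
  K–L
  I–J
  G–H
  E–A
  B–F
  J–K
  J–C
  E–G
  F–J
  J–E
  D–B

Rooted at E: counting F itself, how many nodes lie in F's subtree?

F's subtree: {F, B, D}, size 3.

3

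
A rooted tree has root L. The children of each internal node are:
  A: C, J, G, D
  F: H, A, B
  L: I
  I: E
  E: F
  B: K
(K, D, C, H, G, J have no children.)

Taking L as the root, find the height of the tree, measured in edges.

The longest root-to-leaf path is L – I – E – F – A – D (5 edges).

5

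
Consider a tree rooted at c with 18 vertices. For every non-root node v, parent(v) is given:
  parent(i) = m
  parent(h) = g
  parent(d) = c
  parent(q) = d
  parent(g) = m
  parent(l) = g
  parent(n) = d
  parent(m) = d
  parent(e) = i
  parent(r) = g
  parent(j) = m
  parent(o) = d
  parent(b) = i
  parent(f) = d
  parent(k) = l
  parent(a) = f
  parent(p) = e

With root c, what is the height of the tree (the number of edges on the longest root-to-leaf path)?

The longest root-to-leaf path is c-d-m-i-e-p (5 edges).

5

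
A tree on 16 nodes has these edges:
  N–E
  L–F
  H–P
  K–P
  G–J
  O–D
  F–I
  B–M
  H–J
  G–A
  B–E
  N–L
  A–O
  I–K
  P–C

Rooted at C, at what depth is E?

7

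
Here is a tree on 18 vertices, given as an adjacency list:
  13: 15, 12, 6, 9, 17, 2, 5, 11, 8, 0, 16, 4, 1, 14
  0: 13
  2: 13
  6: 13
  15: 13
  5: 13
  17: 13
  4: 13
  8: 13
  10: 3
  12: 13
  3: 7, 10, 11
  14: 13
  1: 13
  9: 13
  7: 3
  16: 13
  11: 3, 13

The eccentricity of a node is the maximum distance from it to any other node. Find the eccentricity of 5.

4

The node farthest from 5 is 7 (10 also at distance 4), via 5 – 13 – 11 – 3 – 7 — 4 edges.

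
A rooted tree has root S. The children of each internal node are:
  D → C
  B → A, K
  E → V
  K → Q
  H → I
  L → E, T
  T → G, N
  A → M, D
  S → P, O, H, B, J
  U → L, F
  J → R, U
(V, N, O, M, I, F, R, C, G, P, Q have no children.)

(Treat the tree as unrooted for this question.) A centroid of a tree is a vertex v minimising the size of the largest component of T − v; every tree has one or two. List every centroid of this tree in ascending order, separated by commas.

If S is removed the pieces have sizes 10, 7, 2, 1, 1, all ≤ ⌊22/2⌋ = 11.
No neighbour of S does as well, so S is the unique centroid.

S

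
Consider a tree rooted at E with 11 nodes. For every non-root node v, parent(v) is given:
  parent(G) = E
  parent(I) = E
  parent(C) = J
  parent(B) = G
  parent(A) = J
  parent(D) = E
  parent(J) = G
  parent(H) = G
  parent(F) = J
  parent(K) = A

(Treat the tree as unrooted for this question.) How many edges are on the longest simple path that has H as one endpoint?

The node farthest from H is K, via H – G – J – A – K — 4 edges.

4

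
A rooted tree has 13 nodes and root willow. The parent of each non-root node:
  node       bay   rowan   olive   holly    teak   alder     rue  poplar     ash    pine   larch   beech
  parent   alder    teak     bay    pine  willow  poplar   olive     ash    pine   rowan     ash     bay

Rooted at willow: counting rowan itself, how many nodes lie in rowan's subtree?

11

rowan's subtree: {rowan, pine, holly, ash, larch, poplar, alder, bay, beech, olive, rue}, size 11.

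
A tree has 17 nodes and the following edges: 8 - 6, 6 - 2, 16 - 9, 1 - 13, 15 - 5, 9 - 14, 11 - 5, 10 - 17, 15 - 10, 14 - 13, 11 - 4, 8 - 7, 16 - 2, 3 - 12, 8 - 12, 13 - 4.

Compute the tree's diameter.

BFS from 3 reaches 17 last, at distance 14; BFS from 17 confirms no node is farther.
Path: 3–12–8–6–2–16–9–14–13–4–11–5–15–10–17.

14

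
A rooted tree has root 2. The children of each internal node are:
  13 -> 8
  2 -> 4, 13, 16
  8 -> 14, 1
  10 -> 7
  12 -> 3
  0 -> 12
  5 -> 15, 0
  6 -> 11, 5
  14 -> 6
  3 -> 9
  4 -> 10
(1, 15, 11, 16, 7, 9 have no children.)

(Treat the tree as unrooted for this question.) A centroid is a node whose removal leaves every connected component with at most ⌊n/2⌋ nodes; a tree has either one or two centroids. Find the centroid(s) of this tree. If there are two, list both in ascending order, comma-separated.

14

Delete 14: the remaining components have sizes 8, 8. Max 8 ≤ 8, so 14 is a centroid.
Every other node leaves some component of size > 8, so the centroid is unique.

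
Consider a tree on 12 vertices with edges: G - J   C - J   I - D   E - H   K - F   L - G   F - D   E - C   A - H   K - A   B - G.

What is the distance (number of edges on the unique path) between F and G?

Walking from F: F - K - A - H - E - C - J - G. Length 7.

7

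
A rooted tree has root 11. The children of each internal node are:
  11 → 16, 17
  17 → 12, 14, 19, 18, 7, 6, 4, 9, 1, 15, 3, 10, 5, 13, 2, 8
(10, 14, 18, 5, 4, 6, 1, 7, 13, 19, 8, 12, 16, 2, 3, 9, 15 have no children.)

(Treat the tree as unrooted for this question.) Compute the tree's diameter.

3

A longest path is 16 – 11 – 17 – 6, with 3 edges.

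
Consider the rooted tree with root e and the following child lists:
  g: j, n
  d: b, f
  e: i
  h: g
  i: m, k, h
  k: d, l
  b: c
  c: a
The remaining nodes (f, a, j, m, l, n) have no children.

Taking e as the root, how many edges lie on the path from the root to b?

4

Climbing from b to the root: b → d → k → i → e. That's 4 steps.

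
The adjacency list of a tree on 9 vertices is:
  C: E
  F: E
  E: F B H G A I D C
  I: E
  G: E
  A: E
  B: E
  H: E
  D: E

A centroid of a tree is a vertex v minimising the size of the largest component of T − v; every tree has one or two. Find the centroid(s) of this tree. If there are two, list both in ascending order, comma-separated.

E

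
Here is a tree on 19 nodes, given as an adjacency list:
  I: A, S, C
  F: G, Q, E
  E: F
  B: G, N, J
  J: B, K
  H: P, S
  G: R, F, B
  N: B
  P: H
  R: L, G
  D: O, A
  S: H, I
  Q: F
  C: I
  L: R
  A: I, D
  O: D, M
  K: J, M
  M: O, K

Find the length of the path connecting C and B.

Walking from C: C–I–A–D–O–M–K–J–B. Length 8.

8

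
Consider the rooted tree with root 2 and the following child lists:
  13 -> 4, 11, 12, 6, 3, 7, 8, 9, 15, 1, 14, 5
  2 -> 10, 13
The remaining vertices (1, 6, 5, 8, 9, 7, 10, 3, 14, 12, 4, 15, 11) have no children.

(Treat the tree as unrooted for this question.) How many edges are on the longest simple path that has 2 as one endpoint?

The node farthest from 2 is 11 (1, 5, 15, 12, 3, 9, 4, 14, 7, 6, 8 also at distance 2), via 2–13–11 — 2 edges.

2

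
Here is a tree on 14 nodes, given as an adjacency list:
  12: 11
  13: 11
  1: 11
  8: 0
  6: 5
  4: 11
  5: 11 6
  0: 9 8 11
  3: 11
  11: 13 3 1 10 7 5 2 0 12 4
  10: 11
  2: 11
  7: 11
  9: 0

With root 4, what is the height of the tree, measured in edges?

9 sits deepest: 4–11–0–9 — 3 edges from the root.

3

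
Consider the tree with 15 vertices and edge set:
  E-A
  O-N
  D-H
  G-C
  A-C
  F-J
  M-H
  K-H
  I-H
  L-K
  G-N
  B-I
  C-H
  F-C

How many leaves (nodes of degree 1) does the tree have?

7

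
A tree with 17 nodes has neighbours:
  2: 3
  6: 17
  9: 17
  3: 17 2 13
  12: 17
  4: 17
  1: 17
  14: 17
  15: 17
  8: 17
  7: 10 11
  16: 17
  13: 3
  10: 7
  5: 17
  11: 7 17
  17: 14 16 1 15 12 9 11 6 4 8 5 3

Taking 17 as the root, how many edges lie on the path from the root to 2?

Path from 17 to 2: 17 → 3 → 2, which has 2 edges.

2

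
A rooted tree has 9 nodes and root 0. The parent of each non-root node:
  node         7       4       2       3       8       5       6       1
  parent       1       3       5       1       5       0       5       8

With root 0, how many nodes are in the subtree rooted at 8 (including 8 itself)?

The subtree rooted at 8 contains: 8, 1, 3, 7, 4 — 5 nodes.

5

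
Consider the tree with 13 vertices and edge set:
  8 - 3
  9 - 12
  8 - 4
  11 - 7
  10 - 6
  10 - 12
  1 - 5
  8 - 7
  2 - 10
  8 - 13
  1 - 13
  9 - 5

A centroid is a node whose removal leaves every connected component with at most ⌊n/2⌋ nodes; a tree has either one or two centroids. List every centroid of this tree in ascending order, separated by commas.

Removing 1 splits the tree into components of sizes 6, 6; the largest is 6 ≤ ⌊13/2⌋ = 6.
No neighbour of 1 does as well, so 1 is the unique centroid.

1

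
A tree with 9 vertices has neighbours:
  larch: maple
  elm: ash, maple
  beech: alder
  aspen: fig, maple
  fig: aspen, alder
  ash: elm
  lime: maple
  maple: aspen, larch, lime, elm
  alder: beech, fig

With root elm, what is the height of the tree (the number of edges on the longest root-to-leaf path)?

5

The longest root-to-leaf path is elm – maple – aspen – fig – alder – beech (5 edges).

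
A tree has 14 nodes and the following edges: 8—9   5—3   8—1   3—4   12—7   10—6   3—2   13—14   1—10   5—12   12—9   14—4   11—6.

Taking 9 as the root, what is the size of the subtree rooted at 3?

5

The subtree rooted at 3 contains: 3, 4, 2, 14, 13 — 5 nodes.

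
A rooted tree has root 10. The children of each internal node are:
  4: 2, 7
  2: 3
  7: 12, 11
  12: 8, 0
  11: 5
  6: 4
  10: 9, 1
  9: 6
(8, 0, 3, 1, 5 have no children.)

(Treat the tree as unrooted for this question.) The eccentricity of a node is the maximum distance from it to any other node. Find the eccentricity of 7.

5

Distances from 7 peak at 5, attained at 1.
7-4-6-9-10-1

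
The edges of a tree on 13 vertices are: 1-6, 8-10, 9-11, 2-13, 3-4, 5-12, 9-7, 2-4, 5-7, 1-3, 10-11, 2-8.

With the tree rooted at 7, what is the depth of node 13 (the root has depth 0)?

6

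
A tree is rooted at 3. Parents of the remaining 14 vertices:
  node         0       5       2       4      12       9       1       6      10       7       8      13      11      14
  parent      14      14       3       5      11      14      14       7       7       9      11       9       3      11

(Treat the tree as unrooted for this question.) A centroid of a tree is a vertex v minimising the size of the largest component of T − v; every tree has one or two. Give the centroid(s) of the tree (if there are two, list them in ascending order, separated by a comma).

If 14 is removed the pieces have sizes 5, 5, 2, 1, 1, all ≤ ⌊15/2⌋ = 7.
Every other node leaves some component of size > 7, so the centroid is unique.

14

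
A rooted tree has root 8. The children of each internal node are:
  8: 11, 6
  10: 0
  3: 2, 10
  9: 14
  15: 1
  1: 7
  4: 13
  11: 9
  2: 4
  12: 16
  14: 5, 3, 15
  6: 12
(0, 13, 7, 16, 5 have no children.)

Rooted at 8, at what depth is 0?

Climbing from 0 to the root: 0 – 10 – 3 – 14 – 9 – 11 – 8. That's 6 steps.

6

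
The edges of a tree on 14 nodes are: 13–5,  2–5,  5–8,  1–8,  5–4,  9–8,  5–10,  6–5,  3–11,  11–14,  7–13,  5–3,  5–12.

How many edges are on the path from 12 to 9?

The path is 12 – 5 – 8 – 9, which has 3 edges.

3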